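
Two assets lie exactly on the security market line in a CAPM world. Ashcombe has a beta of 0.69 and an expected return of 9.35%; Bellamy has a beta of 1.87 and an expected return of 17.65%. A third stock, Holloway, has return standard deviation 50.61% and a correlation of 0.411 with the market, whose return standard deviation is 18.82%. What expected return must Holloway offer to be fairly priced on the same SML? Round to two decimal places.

12.27%

MRP = (17.65% − 9.35%) / (1.87 − 0.69) = 7.0339%
R_f = 9.35% − 0.69 × 7.0339% = 4.4966%
β_Holloway = ρ·σ_i/σ_m = 0.411 × 50.61 / 18.82 = 1.1052
E(R_Holloway) = R_f + β × MRP = 4.4966% + 1.1052 × 7.0339% = 12.27%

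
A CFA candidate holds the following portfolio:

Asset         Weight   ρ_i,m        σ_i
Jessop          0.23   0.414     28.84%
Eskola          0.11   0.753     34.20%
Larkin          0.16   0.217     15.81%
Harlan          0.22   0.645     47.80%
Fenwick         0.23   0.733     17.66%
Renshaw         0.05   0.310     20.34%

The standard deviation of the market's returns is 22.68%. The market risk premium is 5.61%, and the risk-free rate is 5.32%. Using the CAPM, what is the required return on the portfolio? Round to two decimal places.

β_Jessop = 0.414 × 28.84% / 22.68% = 0.5264
β_Eskola = 0.753 × 34.20% / 22.68% = 1.1355
β_Larkin = 0.217 × 15.81% / 22.68% = 0.1513
β_Harlan = 0.645 × 47.80% / 22.68% = 1.3594
β_Fenwick = 0.733 × 17.66% / 22.68% = 0.5708
β_Renshaw = 0.310 × 20.34% / 22.68% = 0.2780
β_P = Σ w_i β_i = 0.23×0.5264 + 0.11×1.1355 + 0.16×0.1513 + 0.22×1.3594 + 0.23×0.5708 + 0.05×0.2780 = 0.7144
E(R_P) = R_f + β_P × MRP = 5.32% + 0.7144 × 5.61% = 9.33%

9.33%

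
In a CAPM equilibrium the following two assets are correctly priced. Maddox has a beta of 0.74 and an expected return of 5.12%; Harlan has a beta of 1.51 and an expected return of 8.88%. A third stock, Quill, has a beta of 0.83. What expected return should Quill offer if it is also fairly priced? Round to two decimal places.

5.56%

MRP (SML slope) = (8.88% − 5.12%) / (1.51 − 0.74) = 3.76% / 0.77 = 4.8831%
R_f (intercept) = 5.12% − 0.74 × 4.8831% = 1.5065%
E(R_Quill) = R_f + β × MRP = 1.5065% + 0.83 × 4.8831% = 5.56%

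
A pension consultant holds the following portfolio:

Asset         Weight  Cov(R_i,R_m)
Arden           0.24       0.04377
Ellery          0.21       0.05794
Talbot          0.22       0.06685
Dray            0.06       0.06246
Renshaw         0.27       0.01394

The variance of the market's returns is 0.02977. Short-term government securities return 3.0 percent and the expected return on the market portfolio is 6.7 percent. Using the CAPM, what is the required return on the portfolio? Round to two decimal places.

8.58%

β_Arden = 0.04377 / 0.02977 = 1.4703
β_Ellery = 0.05794 / 0.02977 = 1.9463
β_Talbot = 0.06685 / 0.02977 = 2.2455
β_Dray = 0.06246 / 0.02977 = 2.0981
β_Renshaw = 0.01394 / 0.02977 = 0.4683
β_P = Σ w_i β_i = 0.24×1.4703 + 0.21×1.9463 + 0.22×2.2455 + 0.06×2.0981 + 0.27×0.4683 = 1.5079
MRP = 6.7% − 3.0% = 3.70%
E(R_P) = R_f + β_P × MRP = 3.0% + 1.5079 × 3.7% = 8.58%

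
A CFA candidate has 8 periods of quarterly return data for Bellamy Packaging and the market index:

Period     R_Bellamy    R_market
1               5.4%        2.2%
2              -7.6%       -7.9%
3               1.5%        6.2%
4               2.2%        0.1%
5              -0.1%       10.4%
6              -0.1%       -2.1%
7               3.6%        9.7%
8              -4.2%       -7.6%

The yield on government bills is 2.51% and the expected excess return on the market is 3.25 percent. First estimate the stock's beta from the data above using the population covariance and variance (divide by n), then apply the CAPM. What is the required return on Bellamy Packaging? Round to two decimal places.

3.85%

Mean R_i = (5.4 − 7.6 + 1.5 + 2.2 − 0.1 − 0.1 + 3.6 − 4.2) / 8 = 0.0875%
Mean R_m = (2.2 − 7.9 + 6.2 + 0.1 + 10.4 − 2.1 + 9.7 − 7.6) / 8 = 1.3750%
Σ(R_i − R̄_i)(R_m − R̄_m) = 146.4875  ⇒  Cov = 146.4875 / 8 = 18.3109
Σ(R_m − R̄_m)² = 354.9950  ⇒  Var(R_m) = 354.9950 / 8 = 44.3744
β = Cov / Var(R_m) = 18.3109 / 44.3744 = 0.4126
E(R) = R_f + β × MRP = 2.51% + 0.4126 × 3.25% = 3.85%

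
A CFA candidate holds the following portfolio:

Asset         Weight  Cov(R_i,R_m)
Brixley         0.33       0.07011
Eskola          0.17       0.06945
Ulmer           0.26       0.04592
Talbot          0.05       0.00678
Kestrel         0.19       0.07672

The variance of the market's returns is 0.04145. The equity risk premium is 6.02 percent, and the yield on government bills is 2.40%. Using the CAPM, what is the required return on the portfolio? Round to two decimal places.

β_Brixley = 0.07011 / 0.04145 = 1.6914
β_Eskola = 0.06945 / 0.04145 = 1.6755
β_Ulmer = 0.04592 / 0.04145 = 1.1078
β_Talbot = 0.00678 / 0.04145 = 0.1636
β_Kestrel = 0.07672 / 0.04145 = 1.8509
β_P = Σ w_i β_i = 0.33×1.6914 + 0.17×1.6755 + 0.26×1.1078 + 0.05×0.1636 + 0.19×1.8509 = 1.4909
E(R_P) = R_f + β_P × MRP = 2.40% + 1.4909 × 6.02% = 11.38%

11.38%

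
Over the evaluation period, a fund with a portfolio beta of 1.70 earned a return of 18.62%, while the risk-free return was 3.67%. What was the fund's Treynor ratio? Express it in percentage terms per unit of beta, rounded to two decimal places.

8.79%

Treynor = (R_P − R_f) / β_P = (18.62% − 3.67%) / 1.7000 = 14.95% / 1.7000 = 8.79%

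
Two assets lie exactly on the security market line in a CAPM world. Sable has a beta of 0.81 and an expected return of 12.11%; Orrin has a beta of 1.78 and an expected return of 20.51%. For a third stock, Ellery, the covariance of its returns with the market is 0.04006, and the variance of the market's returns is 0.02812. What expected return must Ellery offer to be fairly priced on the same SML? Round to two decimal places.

17.43%

MRP = (20.51% − 12.11%) / (1.78 − 0.81) = 8.6598%
R_f = 12.11% − 0.81 × 8.6598% = 5.0956%
β_Ellery = Cov / Var(R_m) = 0.04006 / 0.02812 = 1.4246
E(R_Ellery) = R_f + β × MRP = 5.0956% + 1.4246 × 8.6598% = 17.43%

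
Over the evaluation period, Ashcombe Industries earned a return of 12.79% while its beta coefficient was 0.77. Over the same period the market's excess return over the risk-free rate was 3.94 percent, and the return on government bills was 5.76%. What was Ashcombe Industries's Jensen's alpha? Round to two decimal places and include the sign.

CAPM benchmark = R_f + β(R_m − R_f) = 5.76% + 0.77 × 3.94% = 8.7938%
α = actual − benchmark = 12.79% − 8.7938% = +4.00%

+4.00%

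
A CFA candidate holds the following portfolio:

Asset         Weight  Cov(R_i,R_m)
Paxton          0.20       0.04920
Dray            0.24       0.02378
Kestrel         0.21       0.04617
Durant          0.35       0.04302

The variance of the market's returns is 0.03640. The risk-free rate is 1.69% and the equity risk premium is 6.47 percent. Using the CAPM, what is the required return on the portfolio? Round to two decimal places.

β_Paxton = 0.04920 / 0.03640 = 1.3516
β_Dray = 0.02378 / 0.03640 = 0.6533
β_Kestrel = 0.04617 / 0.03640 = 1.2684
β_Durant = 0.04302 / 0.03640 = 1.1819
β_P = Σ w_i β_i = 0.20×1.3516 + 0.24×0.6533 + 0.21×1.2684 + 0.35×1.1819 = 1.1071
E(R_P) = R_f + β_P × MRP = 1.69% + 1.1071 × 6.47% = 8.85%

8.85%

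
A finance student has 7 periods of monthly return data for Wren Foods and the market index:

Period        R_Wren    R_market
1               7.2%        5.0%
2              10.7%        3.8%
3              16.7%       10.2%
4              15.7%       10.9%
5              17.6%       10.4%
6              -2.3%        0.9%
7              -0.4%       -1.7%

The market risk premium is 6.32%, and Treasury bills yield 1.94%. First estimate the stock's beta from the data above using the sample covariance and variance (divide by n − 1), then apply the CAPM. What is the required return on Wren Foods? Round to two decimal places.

11.63%

Mean R_i = (7.2 + 10.7 + 16.7 + 15.7 + 17.6 − 2.3 − 0.4) / 7 = 9.3143%
Mean R_m = (5.0 + 3.8 + 10.2 + 10.9 + 10.4 + 0.9 − 1.7) / 7 = 5.6429%
Σ(R_i − R̄_i)(R_m − R̄_m) = 231.8657  ⇒  Cov = 231.8657 / 6 = 38.6443
Σ(R_m − R̄_m)² = 151.2571  ⇒  Var(R_m) = 151.2571 / 6 = 25.2095
β = Cov / Var(R_m) = 38.6443 / 25.2095 = 1.5329
E(R) = R_f + β × MRP = 1.94% + 1.5329 × 6.32% = 11.63%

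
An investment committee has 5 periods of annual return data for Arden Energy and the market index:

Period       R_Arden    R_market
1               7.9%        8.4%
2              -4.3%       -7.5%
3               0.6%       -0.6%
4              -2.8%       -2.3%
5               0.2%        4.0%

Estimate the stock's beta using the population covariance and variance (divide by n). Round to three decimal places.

0.710

Mean R_i = (7.9 − 4.3 + 0.6 − 2.8 + 0.2) / 5 = 0.3200%
Mean R_m = (8.4 − 7.5 − 0.6 − 2.3 + 4.0) / 5 = 0.4000%
Σ(R_i − R̄_i)(R_m − R̄_m) = 104.8500  ⇒  Cov = 104.8500 / 5 = 20.9700
Σ(R_m − R̄_m)² = 147.6600  ⇒  Var(R_m) = 147.6600 / 5 = 29.5320
β = Cov / Var(R_m) = 20.9700 / 29.5320 = 0.7101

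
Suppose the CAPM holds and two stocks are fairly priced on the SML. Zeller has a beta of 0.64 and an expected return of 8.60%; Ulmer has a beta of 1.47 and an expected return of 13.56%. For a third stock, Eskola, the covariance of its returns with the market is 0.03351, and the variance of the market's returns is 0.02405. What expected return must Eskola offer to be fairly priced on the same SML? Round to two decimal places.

13.10%

MRP = (13.56% − 8.60%) / (1.47 − 0.64) = 5.9759%
R_f = 8.60% − 0.64 × 5.9759% = 4.7754%
β_Eskola = Cov / Var(R_m) = 0.03351 / 0.02405 = 1.3933
E(R_Eskola) = R_f + β × MRP = 4.7754% + 1.3933 × 5.9759% = 13.10%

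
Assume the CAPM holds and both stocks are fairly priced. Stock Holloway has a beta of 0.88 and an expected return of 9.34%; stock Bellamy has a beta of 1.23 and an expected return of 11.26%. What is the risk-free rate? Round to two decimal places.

4.51%

Both satisfy E(R) = R_f + β·MRP, so the slope of the SML is
MRP = (11.26% − 9.34%) / (1.23 − 0.88) = 1.92% / 0.35 = 5.4857%
R_f = E(R_Holloway) − β_Holloway·MRP = 9.34% − 0.88 × 5.4857% = 4.5126%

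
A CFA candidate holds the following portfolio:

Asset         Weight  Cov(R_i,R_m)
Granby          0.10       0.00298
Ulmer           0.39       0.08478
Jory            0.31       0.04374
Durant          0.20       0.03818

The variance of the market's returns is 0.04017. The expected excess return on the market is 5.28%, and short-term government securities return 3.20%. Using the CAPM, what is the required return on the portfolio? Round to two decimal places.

β_Granby = 0.00298 / 0.04017 = 0.0742
β_Ulmer = 0.08478 / 0.04017 = 2.1105
β_Jory = 0.04374 / 0.04017 = 1.0889
β_Durant = 0.03818 / 0.04017 = 0.9505
β_P = Σ w_i β_i = 0.10×0.0742 + 0.39×2.1105 + 0.31×1.0889 + 0.20×0.9505 = 1.3582
E(R_P) = R_f + β_P × MRP = 3.20% + 1.3582 × 5.28% = 10.37%

10.37%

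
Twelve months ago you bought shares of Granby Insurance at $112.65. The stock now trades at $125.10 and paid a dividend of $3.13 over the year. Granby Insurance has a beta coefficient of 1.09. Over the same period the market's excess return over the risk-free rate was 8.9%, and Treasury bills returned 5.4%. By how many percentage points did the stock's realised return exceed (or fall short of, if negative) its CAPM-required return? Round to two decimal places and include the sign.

-1.27%

Realised HPR = (P1 + D1 − P0) / P0 = (125.10 + 3.13 − 112.65) / 112.65 = 15.58 / 112.65 = 13.8304%
CAPM required = R_f + β·MRP = 5.4% + 1.09 × 8.9% = 15.1010%
α = realised − required = 13.8304% − 15.1010% = -1.27%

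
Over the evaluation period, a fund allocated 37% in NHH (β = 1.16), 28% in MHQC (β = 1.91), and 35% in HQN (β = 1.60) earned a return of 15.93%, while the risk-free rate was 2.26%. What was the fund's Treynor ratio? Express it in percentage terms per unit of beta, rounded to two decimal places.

8.97%

β_P = 0.37×1.16 + 0.28×1.91 + 0.35×1.60 = 1.5240
Treynor = (R_P − R_f) / β_P = (15.93% − 2.26%) / 1.5240 = 13.67% / 1.5240 = 8.97%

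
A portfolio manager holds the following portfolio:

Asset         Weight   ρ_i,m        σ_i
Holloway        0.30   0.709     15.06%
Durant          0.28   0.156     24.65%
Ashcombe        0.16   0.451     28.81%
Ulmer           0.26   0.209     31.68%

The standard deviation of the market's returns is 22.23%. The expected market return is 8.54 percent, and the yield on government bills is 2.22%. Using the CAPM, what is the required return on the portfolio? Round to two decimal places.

4.52%

β_Holloway = 0.709 × 15.06% / 22.23% = 0.4803
β_Durant = 0.156 × 24.65% / 22.23% = 0.1730
β_Ashcombe = 0.451 × 28.81% / 22.23% = 0.5845
β_Ulmer = 0.209 × 31.68% / 22.23% = 0.2978
β_P = Σ w_i β_i = 0.30×0.4803 + 0.28×0.1730 + 0.16×0.5845 + 0.26×0.2978 = 0.3635
MRP = 8.54% − 2.22% = 6.32%
E(R_P) = R_f + β_P × MRP = 2.22% + 0.3635 × 6.32% = 4.52%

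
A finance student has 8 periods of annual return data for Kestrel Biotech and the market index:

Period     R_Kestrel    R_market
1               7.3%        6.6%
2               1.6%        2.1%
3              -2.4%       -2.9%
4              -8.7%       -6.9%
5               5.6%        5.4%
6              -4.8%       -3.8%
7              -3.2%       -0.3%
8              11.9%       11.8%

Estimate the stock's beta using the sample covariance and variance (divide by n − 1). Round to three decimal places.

Mean R_i = (7.3 + 1.6 − 2.4 − 8.7 + 5.6 − 4.8 − 3.2 + 11.9) / 8 = 0.9125%
Mean R_m = (6.6 + 2.1 − 2.9 − 6.9 + 5.4 − 3.8 − 0.3 + 11.8) / 8 = 1.5000%
Σ(R_i − R̄_i)(R_m − R̄_m) = 297.4400  ⇒  Cov = 297.4400 / 7 = 42.4914
Σ(R_m − R̄_m)² = 268.9200  ⇒  Var(R_m) = 268.9200 / 7 = 38.4171
β = Cov / Var(R_m) = 42.4914 / 38.4171 = 1.1061

1.106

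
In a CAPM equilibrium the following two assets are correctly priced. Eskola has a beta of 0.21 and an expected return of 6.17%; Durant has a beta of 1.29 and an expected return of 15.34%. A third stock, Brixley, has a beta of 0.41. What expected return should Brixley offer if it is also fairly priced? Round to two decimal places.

7.87%

MRP (SML slope) = (15.34% − 6.17%) / (1.29 − 0.21) = 9.17% / 1.08 = 8.4907%
R_f (intercept) = 6.17% − 0.21 × 8.4907% = 4.3870%
E(R_Brixley) = R_f + β × MRP = 4.3870% + 0.41 × 8.4907% = 7.87%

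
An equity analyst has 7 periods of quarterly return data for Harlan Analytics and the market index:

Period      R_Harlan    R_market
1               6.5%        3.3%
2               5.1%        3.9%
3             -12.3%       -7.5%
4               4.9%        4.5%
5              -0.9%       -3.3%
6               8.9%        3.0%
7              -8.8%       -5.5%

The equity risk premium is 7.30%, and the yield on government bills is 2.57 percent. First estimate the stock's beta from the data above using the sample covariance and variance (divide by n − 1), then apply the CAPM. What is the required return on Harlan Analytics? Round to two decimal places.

13.80%

Mean R_i = (6.5 + 5.1 − 12.3 + 4.9 − 0.9 + 8.9 − 8.8) / 7 = 0.4857%
Mean R_m = (3.3 + 3.9 − 7.5 + 4.5 − 3.3 + 3.0 − 5.5) / 7 = -0.2286%
Σ(R_i − R̄_i)(R_m − R̄_m) = 234.4871  ⇒  Cov = 234.4871 / 6 = 39.0812
Σ(R_m − R̄_m)² = 152.3743  ⇒  Var(R_m) = 152.3743 / 6 = 25.3957
β = Cov / Var(R_m) = 39.0812 / 25.3957 = 1.5389
E(R) = R_f + β × MRP = 2.57% + 1.5389 × 7.30% = 13.80%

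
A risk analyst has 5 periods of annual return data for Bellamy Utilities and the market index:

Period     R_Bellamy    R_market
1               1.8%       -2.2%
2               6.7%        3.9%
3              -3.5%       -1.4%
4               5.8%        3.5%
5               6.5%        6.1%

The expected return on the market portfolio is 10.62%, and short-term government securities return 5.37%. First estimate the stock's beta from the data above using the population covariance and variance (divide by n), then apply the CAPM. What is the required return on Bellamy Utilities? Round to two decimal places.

10.71%

Mean R_i = (1.8 + 6.7 − 3.5 + 5.8 + 6.5) / 5 = 3.4600%
Mean R_m = (-2.2 + 3.9 − 1.4 + 3.5 + 6.1) / 5 = 1.9800%
Σ(R_i − R̄_i)(R_m − R̄_m) = 52.7660  ⇒  Cov = 52.7660 / 5 = 10.5532
Σ(R_m − R̄_m)² = 51.8680  ⇒  Var(R_m) = 51.8680 / 5 = 10.3736
β = Cov / Var(R_m) = 10.5532 / 10.3736 = 1.0173
MRP = 10.62% − 5.37% = 5.25%
E(R) = R_f + β × MRP = 5.37% + 1.0173 × 5.25% = 10.71%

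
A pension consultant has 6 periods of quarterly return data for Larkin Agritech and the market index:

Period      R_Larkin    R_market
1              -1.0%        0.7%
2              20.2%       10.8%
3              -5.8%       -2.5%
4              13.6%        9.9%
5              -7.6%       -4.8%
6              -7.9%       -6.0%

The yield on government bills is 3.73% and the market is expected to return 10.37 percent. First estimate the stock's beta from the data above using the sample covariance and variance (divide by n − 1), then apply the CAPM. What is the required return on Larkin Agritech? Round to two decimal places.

14.45%

Mean R_i = (-1.0 + 20.2 − 5.8 + 13.6 − 7.6 − 7.9) / 6 = 1.9167%
Mean R_m = (0.7 + 10.8 − 2.5 + 9.9 − 4.8 − 6.0) / 6 = 1.3500%
Σ(R_i − R̄_i)(R_m − R̄_m) = 434.9550  ⇒  Cov = 434.9550 / 5 = 86.9910
Σ(R_m − R̄_m)² = 269.4950  ⇒  Var(R_m) = 269.4950 / 5 = 53.8990
β = Cov / Var(R_m) = 86.9910 / 53.8990 = 1.6140
MRP = 10.37% − 3.73% = 6.64%
E(R) = R_f + β × MRP = 3.73% + 1.6140 × 6.64% = 14.45%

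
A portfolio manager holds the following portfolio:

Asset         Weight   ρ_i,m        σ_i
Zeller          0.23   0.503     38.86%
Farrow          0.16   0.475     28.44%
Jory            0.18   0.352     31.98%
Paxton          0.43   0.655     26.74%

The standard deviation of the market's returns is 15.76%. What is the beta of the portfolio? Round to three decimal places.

β_Zeller = 0.503 × 38.86% / 15.76% = 1.2403
β_Farrow = 0.475 × 28.44% / 15.76% = 0.8572
β_Jory = 0.352 × 31.98% / 15.76% = 0.7143
β_Paxton = 0.655 × 26.74% / 15.76% = 1.1113
β_P = Σ w_i β_i = 0.23×1.2403 + 0.16×0.8572 + 0.18×0.7143 + 0.43×1.1113 = 1.0289

1.029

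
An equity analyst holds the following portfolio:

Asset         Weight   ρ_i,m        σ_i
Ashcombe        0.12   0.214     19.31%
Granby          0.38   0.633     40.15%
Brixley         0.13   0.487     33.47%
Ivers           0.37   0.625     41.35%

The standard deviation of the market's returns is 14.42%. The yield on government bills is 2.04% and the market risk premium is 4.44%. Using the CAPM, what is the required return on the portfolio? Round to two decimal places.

β_Ashcombe = 0.214 × 19.31% / 14.42% = 0.2866
β_Granby = 0.633 × 40.15% / 14.42% = 1.7625
β_Brixley = 0.487 × 33.47% / 14.42% = 1.1304
β_Ivers = 0.625 × 41.35% / 14.42% = 1.7922
β_P = Σ w_i β_i = 0.12×0.2866 + 0.38×1.7625 + 0.13×1.1304 + 0.37×1.7922 = 1.5142
E(R_P) = R_f + β_P × MRP = 2.04% + 1.5142 × 4.44% = 8.76%

8.76%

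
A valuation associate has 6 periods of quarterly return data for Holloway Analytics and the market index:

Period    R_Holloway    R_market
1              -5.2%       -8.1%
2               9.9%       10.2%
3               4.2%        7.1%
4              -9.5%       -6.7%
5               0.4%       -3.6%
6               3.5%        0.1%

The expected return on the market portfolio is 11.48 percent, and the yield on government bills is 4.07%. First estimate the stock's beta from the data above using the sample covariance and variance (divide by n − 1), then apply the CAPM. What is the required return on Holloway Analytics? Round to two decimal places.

10.37%

Mean R_i = (-5.2 + 9.9 + 4.2 − 9.5 + 0.4 + 3.5) / 6 = 0.5500%
Mean R_m = (-8.1 + 10.2 + 7.1 − 6.7 − 3.6 + 0.1) / 6 = -0.1667%
Σ(R_i − R̄_i)(R_m − R̄_m) = 236.0300  ⇒  Cov = 236.0300 / 5 = 47.2060
Σ(R_m − R̄_m)² = 277.7533  ⇒  Var(R_m) = 277.7533 / 5 = 55.5507
β = Cov / Var(R_m) = 47.2060 / 55.5507 = 0.8498
MRP = 11.48% − 4.07% = 7.41%
E(R) = R_f + β × MRP = 4.07% + 0.8498 × 7.41% = 10.37%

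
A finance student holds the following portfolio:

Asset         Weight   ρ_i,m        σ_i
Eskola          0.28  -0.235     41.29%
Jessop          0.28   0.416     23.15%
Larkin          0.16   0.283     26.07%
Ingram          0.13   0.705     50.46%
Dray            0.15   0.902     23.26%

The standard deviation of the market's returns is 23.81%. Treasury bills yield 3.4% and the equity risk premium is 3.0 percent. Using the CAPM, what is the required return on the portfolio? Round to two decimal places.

4.53%

β_Eskola = -0.235 × 41.29% / 23.81% = -0.4075
β_Jessop = 0.416 × 23.15% / 23.81% = 0.4045
β_Larkin = 0.283 × 26.07% / 23.81% = 0.3099
β_Ingram = 0.705 × 50.46% / 23.81% = 1.4941
β_Dray = 0.902 × 23.26% / 23.81% = 0.8812
β_P = Σ w_i β_i = 0.28×-0.4075 + 0.28×0.4045 + 0.16×0.3099 + 0.13×1.4941 + 0.15×0.8812 = 0.3752
E(R_P) = R_f + β_P × MRP = 3.4% + 0.3752 × 3.0% = 4.53%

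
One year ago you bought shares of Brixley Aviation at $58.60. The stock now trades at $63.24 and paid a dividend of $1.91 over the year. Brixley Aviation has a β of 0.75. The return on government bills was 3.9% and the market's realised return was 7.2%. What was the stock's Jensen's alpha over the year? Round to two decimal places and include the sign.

+4.80%

Realised HPR = (P1 + D1 − P0) / P0 = (63.24 + 1.91 − 58.60) / 58.60 = 6.55 / 58.60 = 11.1775%
MRP = 7.2% − 3.9% = 3.30%
CAPM required = R_f + β·MRP = 3.9% + 0.75 × 3.3% = 6.3750%
α = realised − required = 11.1775% − 6.3750% = +4.80%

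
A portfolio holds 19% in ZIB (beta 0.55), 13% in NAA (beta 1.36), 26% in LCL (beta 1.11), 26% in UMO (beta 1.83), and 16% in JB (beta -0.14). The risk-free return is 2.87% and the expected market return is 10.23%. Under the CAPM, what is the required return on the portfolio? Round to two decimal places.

β_P = Σ w_i β_i = 0.19×0.55 + 0.13×1.36 + 0.26×1.11 + 0.26×1.83 + 0.16×-0.14 = 1.0233
MRP = 10.23% − 2.87% = 7.36%
E(R_P) = R_f + β_P × MRP = 2.87% + 1.0233 × 7.36% = 10.40%

10.40%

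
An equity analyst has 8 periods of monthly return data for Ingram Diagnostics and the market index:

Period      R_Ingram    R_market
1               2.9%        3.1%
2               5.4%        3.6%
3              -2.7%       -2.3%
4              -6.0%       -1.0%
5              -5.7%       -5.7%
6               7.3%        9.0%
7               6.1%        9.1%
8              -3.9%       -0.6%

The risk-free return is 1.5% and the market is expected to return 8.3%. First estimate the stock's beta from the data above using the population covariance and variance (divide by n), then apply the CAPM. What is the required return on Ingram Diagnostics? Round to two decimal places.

Mean R_i = (2.9 + 5.4 − 2.7 − 6.0 − 5.7 + 7.3 + 6.1 − 3.9) / 8 = 0.4250%
Mean R_m = (3.1 + 3.6 − 2.3 − 1.0 − 5.7 + 9.0 + 9.1 − 0.6) / 8 = 1.9000%
Σ(R_i − R̄_i)(R_m − R̄_m) = 190.2200  ⇒  Cov = 190.2200 / 8 = 23.7775
Σ(R_m − R̄_m)² = 196.6400  ⇒  Var(R_m) = 196.6400 / 8 = 24.5800
β = Cov / Var(R_m) = 23.7775 / 24.5800 = 0.9674
MRP = 8.3% − 1.5% = 6.80%
E(R) = R_f + β × MRP = 1.5% + 0.9674 × 6.8% = 8.08%

8.08%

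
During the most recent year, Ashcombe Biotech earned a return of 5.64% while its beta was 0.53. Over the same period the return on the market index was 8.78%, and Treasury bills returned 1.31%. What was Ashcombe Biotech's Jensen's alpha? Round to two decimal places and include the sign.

Market excess return = 8.78% − 1.31% = 7.47%
CAPM benchmark = R_f + β(R_m − R_f) = 1.31% + 0.53 × 7.47% = 5.2691%
α = actual − benchmark = 5.64% − 5.2691% = +0.37%

+0.37%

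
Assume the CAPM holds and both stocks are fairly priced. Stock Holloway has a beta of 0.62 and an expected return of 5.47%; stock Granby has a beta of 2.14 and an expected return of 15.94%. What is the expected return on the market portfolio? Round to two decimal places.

Both satisfy E(R) = R_f + β·MRP, so the slope of the SML is
MRP = (15.94% − 5.47%) / (2.14 − 0.62) = 10.47% / 1.52 = 6.8882%
R_f = E(R_Holloway) − β_Holloway·MRP = 5.47% − 0.62 × 6.8882% = 1.1993%
E(R_m) = R_f + MRP = 1.1993% + 6.8882% = 8.09%

8.09%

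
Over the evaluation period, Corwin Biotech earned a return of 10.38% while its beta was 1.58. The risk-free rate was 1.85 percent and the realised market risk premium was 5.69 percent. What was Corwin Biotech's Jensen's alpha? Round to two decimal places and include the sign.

CAPM benchmark = R_f + β(R_m − R_f) = 1.85% + 1.58 × 5.69% = 10.8402%
α = actual − benchmark = 10.38% − 10.8402% = -0.46%

-0.46%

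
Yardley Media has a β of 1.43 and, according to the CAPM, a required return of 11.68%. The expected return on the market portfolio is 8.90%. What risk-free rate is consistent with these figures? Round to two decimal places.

2.43%

E(R) = R_f + β(E(R_m) − R_f) = R_f(1 − β) + β·E(R_m)
11.68% = R_f × (1 − 1.43) + 1.43 × 8.90%
11.68% = R_f × -0.43 + 12.7270%
R_f = (11.68% − 12.7270%) / -0.43 = 2.43%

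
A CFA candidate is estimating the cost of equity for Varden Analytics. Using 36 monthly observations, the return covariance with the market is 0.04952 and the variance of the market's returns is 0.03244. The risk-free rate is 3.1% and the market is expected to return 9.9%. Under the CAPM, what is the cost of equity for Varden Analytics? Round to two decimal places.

β = Cov(R_i, R_m) / Var(R_m) = 0.04952 / 0.03244 = 1.5265
MRP = 9.9% − 3.1% = 6.80%
E(R) = R_f + β × MRP = 3.1% + 1.5265 × 6.8% = 13.48%

13.48%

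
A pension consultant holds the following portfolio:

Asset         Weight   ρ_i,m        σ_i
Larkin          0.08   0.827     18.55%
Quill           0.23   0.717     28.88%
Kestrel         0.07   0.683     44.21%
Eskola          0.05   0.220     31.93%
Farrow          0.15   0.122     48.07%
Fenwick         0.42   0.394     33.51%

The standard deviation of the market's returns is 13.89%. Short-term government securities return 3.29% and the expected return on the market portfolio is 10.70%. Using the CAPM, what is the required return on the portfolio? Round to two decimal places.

11.23%

β_Larkin = 0.827 × 18.55% / 13.89% = 1.1045
β_Quill = 0.717 × 28.88% / 13.89% = 1.4908
β_Kestrel = 0.683 × 44.21% / 13.89% = 2.1739
β_Eskola = 0.220 × 31.93% / 13.89% = 0.5057
β_Farrow = 0.122 × 48.07% / 13.89% = 0.4222
β_Fenwick = 0.394 × 33.51% / 13.89% = 0.9505
β_P = Σ w_i β_i = 0.08×1.1045 + 0.23×1.4908 + 0.07×2.1739 + 0.05×0.5057 + 0.15×0.4222 + 0.42×0.9505 = 1.0712
MRP = 10.70% − 3.29% = 7.41%
E(R_P) = R_f + β_P × MRP = 3.29% + 1.0712 × 7.41% = 11.23%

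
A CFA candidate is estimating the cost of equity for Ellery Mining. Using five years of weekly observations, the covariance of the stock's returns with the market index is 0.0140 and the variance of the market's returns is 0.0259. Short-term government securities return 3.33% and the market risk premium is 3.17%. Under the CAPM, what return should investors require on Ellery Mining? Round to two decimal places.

5.04%

β = Cov(R_i, R_m) / Var(R_m) = 0.0140 / 0.0259 = 0.5405
E(R) = R_f + β × MRP = 3.33% + 0.5405 × 3.17% = 5.04%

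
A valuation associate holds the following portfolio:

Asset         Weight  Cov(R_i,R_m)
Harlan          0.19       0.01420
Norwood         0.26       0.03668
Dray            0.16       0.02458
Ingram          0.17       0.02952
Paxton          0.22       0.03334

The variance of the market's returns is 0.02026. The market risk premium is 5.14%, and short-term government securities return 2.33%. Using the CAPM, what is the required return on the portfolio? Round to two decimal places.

β_Harlan = 0.01420 / 0.02026 = 0.7009
β_Norwood = 0.03668 / 0.02026 = 1.8105
β_Dray = 0.02458 / 0.02026 = 1.2132
β_Ingram = 0.02952 / 0.02026 = 1.4571
β_Paxton = 0.03334 / 0.02026 = 1.6456
β_P = Σ w_i β_i = 0.19×0.7009 + 0.26×1.8105 + 0.16×1.2132 + 0.17×1.4571 + 0.22×1.6456 = 1.4078
E(R_P) = R_f + β_P × MRP = 2.33% + 1.4078 × 5.14% = 9.57%

9.57%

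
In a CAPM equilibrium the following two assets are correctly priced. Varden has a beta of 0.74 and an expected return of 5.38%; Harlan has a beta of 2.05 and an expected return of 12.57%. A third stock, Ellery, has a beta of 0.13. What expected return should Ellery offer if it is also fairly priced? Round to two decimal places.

2.03%

MRP (SML slope) = (12.57% − 5.38%) / (2.05 − 0.74) = 7.19% / 1.31 = 5.4885%
R_f (intercept) = 5.38% − 0.74 × 5.4885% = 1.3185%
E(R_Ellery) = R_f + β × MRP = 1.3185% + 0.13 × 5.4885% = 2.03%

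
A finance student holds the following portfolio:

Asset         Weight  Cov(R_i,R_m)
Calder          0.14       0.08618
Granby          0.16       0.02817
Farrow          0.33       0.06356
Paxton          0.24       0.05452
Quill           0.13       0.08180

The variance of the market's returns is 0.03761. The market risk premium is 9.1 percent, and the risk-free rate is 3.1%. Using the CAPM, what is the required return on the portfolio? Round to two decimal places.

17.92%

β_Calder = 0.08618 / 0.03761 = 2.2914
β_Granby = 0.02817 / 0.03761 = 0.7490
β_Farrow = 0.06356 / 0.03761 = 1.6900
β_Paxton = 0.05452 / 0.03761 = 1.4496
β_Quill = 0.08180 / 0.03761 = 2.1750
β_P = Σ w_i β_i = 0.14×2.2914 + 0.16×0.7490 + 0.33×1.6900 + 0.24×1.4496 + 0.13×2.1750 = 1.6290
E(R_P) = R_f + β_P × MRP = 3.1% + 1.6290 × 9.1% = 17.92%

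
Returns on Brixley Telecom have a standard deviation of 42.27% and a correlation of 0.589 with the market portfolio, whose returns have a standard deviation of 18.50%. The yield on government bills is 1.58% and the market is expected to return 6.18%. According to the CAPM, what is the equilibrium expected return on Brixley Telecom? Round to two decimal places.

β = ρ × σ_i / σ_m = 0.589 × 42.27% / 18.50% = 1.3458
MRP = 6.18% − 1.58% = 4.60%
E(R) = 1.58% + 1.3458 × 4.60% = 7.77%

7.77%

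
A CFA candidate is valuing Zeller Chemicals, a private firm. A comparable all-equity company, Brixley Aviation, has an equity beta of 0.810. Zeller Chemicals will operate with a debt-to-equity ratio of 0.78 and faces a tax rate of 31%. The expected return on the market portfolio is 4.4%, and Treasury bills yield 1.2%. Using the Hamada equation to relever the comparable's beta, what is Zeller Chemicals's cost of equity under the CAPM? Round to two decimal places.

5.19%

β_L = β_U × [1 + (1 − t)(D/E)] = 0.810 × [1 + (1 − 0.31) × 0.78]
    = 0.810 × [1 + 0.69 × 0.78] = 0.810 × 1.5382 = 1.2459
MRP = 4.4% − 1.2% = 3.20%
E(R) = R_f + β_L × MRP = 1.2% + 1.2459 × 3.2% = 5.19%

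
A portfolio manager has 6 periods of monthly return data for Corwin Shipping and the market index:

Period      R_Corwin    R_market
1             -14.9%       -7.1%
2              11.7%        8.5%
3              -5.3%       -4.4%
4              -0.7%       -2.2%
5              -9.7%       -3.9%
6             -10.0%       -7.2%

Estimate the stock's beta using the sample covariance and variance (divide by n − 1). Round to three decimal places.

1.541

Mean R_i = (-14.9 + 11.7 − 5.3 − 0.7 − 9.7 − 10.0) / 6 = -4.8167%
Mean R_m = (-7.1 + 8.5 − 4.4 − 2.2 − 3.9 − 7.2) / 6 = -2.7167%
Σ(R_i − R̄_i)(R_m − R̄_m) = 261.4183  ⇒  Cov = 261.4183 / 5 = 52.2837
Σ(R_m − R̄_m)² = 169.6283  ⇒  Var(R_m) = 169.6283 / 5 = 33.9257
β = Cov / Var(R_m) = 52.2837 / 33.9257 = 1.5411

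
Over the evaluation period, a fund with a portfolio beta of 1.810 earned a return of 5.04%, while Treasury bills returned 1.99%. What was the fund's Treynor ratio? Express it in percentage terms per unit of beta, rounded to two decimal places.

Treynor = (R_P − R_f) / β_P = (5.04% − 1.99%) / 1.8100 = 3.05% / 1.8100 = 1.69%

1.69%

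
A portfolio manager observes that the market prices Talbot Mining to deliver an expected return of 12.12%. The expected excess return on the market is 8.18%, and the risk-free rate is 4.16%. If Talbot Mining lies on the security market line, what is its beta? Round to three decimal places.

0.973

β = (E(R) − R_f) / MRP = (12.12% − 4.16%) / 8.18% = 7.96% / 8.18% = 0.973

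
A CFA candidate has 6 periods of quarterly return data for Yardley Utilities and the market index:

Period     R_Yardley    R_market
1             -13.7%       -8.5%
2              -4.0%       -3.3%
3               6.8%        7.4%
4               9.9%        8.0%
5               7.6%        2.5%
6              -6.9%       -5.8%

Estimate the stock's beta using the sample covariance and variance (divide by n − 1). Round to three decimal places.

1.316

Mean R_i = (-13.7 − 4.0 + 6.8 + 9.9 + 7.6 − 6.9) / 6 = -0.0500%
Mean R_m = (-8.5 − 3.3 + 7.4 + 8.0 + 2.5 − 5.8) / 6 = 0.0500%
Σ(R_i − R̄_i)(R_m − R̄_m) = 318.2050  ⇒  Cov = 318.2050 / 5 = 63.6410
Σ(R_m − R̄_m)² = 241.7750  ⇒  Var(R_m) = 241.7750 / 5 = 48.3550
β = Cov / Var(R_m) = 63.6410 / 48.3550 = 1.3161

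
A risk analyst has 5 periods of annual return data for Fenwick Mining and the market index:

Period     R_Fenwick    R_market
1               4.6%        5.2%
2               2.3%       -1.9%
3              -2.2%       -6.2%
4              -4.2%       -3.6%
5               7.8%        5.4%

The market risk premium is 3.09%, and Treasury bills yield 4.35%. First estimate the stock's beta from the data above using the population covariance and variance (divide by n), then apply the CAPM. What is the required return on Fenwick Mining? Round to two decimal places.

Mean R_i = (4.6 + 2.3 − 2.2 − 4.2 + 7.8) / 5 = 1.6600%
Mean R_m = (5.2 − 1.9 − 6.2 − 3.6 + 5.4) / 5 = -0.2200%
Σ(R_i − R̄_i)(R_m − R̄_m) = 92.2560  ⇒  Cov = 92.2560 / 5 = 18.4512
Σ(R_m − R̄_m)² = 110.9680  ⇒  Var(R_m) = 110.9680 / 5 = 22.1936
β = Cov / Var(R_m) = 18.4512 / 22.1936 = 0.8314
E(R) = R_f + β × MRP = 4.35% + 0.8314 × 3.09% = 6.92%

6.92%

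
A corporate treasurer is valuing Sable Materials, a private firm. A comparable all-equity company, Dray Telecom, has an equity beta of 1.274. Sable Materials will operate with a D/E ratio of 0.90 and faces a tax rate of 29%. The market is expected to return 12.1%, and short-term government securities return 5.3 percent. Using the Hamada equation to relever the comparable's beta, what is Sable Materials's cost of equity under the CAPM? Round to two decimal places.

β_L = β_U × [1 + (1 − t)(D/E)] = 1.274 × [1 + (1 − 0.29) × 0.90]
    = 1.274 × [1 + 0.71 × 0.90] = 1.274 × 1.6390 = 2.0881
MRP = 12.1% − 5.3% = 6.80%
E(R) = R_f + β_L × MRP = 5.3% + 2.0881 × 6.8% = 19.50%

19.50%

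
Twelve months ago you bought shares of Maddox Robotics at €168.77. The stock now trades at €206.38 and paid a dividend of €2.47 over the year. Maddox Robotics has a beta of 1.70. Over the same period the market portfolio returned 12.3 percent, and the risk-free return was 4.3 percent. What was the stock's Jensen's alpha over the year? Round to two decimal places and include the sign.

+5.85%

Realised HPR = (P1 + D1 − P0) / P0 = (206.38 + 2.47 − 168.77) / 168.77 = 40.08 / 168.77 = 23.7483%
MRP = 12.3% − 4.3% = 8.00%
CAPM required = R_f + β·MRP = 4.3% + 1.70 × 8.0% = 17.9000%
α = realised − required = 23.7483% − 17.9000% = +5.85%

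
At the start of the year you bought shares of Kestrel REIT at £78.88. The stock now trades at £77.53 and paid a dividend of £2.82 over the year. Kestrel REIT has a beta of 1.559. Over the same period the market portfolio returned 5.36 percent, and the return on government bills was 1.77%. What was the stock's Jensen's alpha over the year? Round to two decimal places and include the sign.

Realised HPR = (P1 + D1 − P0) / P0 = (77.53 + 2.82 − 78.88) / 78.88 = 1.47 / 78.88 = 1.8636%
MRP = 5.36% − 1.77% = 3.59%
CAPM required = R_f + β·MRP = 1.77% + 1.559 × 3.59% = 7.36681%
α = realised − required = 1.8636% − 7.36681% = -5.50%

-5.50%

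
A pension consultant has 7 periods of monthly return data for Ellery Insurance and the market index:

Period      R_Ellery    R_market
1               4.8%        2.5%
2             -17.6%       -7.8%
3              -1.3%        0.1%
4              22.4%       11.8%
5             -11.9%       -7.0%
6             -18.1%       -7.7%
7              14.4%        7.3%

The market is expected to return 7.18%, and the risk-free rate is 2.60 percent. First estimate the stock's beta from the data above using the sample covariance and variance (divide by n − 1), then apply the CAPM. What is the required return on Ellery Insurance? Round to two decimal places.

Mean R_i = (4.8 − 17.6 − 1.3 + 22.4 − 11.9 − 18.1 + 14.4) / 7 = -1.0429%
Mean R_m = (2.5 − 7.8 + 0.1 + 11.8 − 7.0 − 7.7 + 7.3) / 7 = -0.1143%
Σ(R_i − R̄_i)(R_m − R̄_m) = 740.4257  ⇒  Cov = 740.4257 / 6 = 123.4043
Σ(R_m − R̄_m)² = 367.8286  ⇒  Var(R_m) = 367.8286 / 6 = 61.3048
β = Cov / Var(R_m) = 123.4043 / 61.3048 = 2.0130
MRP = 7.18% − 2.60% = 4.58%
E(R) = R_f + β × MRP = 2.60% + 2.0130 × 4.58% = 11.82%

11.82%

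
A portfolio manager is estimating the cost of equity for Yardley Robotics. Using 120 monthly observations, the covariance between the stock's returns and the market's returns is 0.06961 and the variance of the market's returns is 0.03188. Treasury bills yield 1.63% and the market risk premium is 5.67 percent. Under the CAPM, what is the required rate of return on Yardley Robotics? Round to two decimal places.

β = Cov(R_i, R_m) / Var(R_m) = 0.06961 / 0.03188 = 2.1835
E(R) = R_f + β × MRP = 1.63% + 2.1835 × 5.67% = 14.01%

14.01%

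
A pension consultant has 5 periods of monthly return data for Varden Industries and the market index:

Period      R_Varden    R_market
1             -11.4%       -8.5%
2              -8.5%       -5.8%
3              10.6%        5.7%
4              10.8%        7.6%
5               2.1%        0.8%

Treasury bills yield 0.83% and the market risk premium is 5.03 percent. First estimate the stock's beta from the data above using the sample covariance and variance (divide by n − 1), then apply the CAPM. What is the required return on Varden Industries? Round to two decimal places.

8.26%

Mean R_i = (-11.4 − 8.5 + 10.6 + 10.8 + 2.1) / 5 = 0.7200%
Mean R_m = (-8.5 − 5.8 + 5.7 + 7.6 + 0.8) / 5 = -0.0400%
Σ(R_i − R̄_i)(R_m − R̄_m) = 290.5240  ⇒  Cov = 290.5240 / 4 = 72.6310
Σ(R_m − R̄_m)² = 196.7720  ⇒  Var(R_m) = 196.7720 / 4 = 49.1930
β = Cov / Var(R_m) = 72.6310 / 49.1930 = 1.4764
E(R) = R_f + β × MRP = 0.83% + 1.4764 × 5.03% = 8.26%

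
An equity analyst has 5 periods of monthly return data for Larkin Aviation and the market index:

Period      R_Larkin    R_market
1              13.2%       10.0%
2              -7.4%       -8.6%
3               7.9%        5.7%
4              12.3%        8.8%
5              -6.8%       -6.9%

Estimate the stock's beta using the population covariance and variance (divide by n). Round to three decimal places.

Mean R_i = (13.2 − 7.4 + 7.9 + 12.3 − 6.8) / 5 = 3.8400%
Mean R_m = (10.0 − 8.6 + 5.7 + 8.8 − 6.9) / 5 = 1.8000%
Σ(R_i − R̄_i)(R_m − R̄_m) = 361.2700  ⇒  Cov = 361.2700 / 5 = 72.2540
Σ(R_m − R̄_m)² = 315.3000  ⇒  Var(R_m) = 315.3000 / 5 = 63.0600
β = Cov / Var(R_m) = 72.2540 / 63.0600 = 1.1458

1.146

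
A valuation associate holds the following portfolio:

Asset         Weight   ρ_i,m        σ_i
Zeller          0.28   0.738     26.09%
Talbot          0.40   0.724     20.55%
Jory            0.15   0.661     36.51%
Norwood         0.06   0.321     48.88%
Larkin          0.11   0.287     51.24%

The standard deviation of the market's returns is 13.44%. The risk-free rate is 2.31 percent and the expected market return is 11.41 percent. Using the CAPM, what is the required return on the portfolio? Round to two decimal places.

β_Zeller = 0.738 × 26.09% / 13.44% = 1.4326
β_Talbot = 0.724 × 20.55% / 13.44% = 1.1070
β_Jory = 0.661 × 36.51% / 13.44% = 1.7956
β_Norwood = 0.321 × 48.88% / 13.44% = 1.1674
β_Larkin = 0.287 × 51.24% / 13.44% = 1.0942
β_P = Σ w_i β_i = 0.28×1.4326 + 0.40×1.1070 + 0.15×1.7956 + 0.06×1.1674 + 0.11×1.0942 = 1.3037
MRP = 11.41% − 2.31% = 9.10%
E(R_P) = R_f + β_P × MRP = 2.31% + 1.3037 × 9.10% = 14.17%

14.17%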